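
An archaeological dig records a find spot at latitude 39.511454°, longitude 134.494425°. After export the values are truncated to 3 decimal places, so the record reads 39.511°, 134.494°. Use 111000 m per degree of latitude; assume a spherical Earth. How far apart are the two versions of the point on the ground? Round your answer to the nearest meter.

62 meters

Δlat = 39.511454 − 39.511 = +0.000454°; Δlon = 134.494425 − 134.494 = +0.000425°.
N–S: 0.000454° × 111000 m/° = 50.394 m.
E–W at 39.511°: 0.000425° × 111000 × cos 39.511° = 0.000425 × 111000 × 0.7715 ≈ 36.3956 m.
Hypotenuse of the two orthogonal shifts: √(50.394² + 36.3956²) = 62.1627 m.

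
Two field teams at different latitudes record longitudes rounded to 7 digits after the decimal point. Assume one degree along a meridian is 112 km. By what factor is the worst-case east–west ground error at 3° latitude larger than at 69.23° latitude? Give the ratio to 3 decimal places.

2.816

Rounding to 7 decimal places leaves the longitude within ±5e-08° of the true value.
At 3°: 5e-08° × 112000 × cos 3° = 5e-08 × 112000 × 0.9986 ≈ 0.0055923 m.
At 69.23°: 5e-08° × 112000 × cos 69.23° = 5e-08 × 112000 × 0.3546 ≈ 0.0019859 m.
Ratio: 0.0055923 / 0.0019859 = cos 3° / cos 69.23° ≈ 2.8161.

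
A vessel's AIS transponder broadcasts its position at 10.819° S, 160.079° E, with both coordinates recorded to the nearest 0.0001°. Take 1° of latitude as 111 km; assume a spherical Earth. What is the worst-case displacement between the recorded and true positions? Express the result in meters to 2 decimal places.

7.78 meters

Rounding to 4 decimal places leaves each coordinate within ±5e-05° of the true value.
Latitude error → 5e-05 × 111000 = 5.55 m along the meridian.
E–W at 10.819°: 5e-05° × 111000 × cos 10.819° = 5e-05 × 111000 × 0.9822 ≈ 5.45135 m.
The two errors are perpendicular, so the maximum displacement is √(5.55² + 5.45135²) ≈ 7.77944 m.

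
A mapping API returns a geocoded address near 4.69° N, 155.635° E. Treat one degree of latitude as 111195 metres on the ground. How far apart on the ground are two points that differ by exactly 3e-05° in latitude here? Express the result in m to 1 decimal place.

3.3 m

3e-05° × 111195 m/° = 3.33585 m.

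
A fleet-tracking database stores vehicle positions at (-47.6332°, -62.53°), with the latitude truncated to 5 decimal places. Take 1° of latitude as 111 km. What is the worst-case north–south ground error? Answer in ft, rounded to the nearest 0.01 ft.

Truncating at 5 decimal places can drop up to a full unit in the last place, so the latitude may be off by as much as 1e-05°.
So the N–S error is at most 1e-05 × 111000 = 1.11 m.
In feet: 1.11 m ÷ 0.3048 ≈ 3.6417 ft.

3.64 ft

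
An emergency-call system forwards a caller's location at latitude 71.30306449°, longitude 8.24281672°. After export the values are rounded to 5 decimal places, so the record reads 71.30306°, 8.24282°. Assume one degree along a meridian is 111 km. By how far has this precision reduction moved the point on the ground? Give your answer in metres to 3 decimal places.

The latitude changed by +0.00000449° and the longitude by -0.00000328°.
N–S: 0.00000449° × 111000 m/° = 0.49839 m.
East–west at this latitude: -0.00000328° × 111000 × cos 71.3031° ≈ -0.00000328 × 35582.4 = -0.11671 m.
Combined displacement = (0.49839² + 0.11671²)^½ ≈ 0.511873 m.

0.512 metres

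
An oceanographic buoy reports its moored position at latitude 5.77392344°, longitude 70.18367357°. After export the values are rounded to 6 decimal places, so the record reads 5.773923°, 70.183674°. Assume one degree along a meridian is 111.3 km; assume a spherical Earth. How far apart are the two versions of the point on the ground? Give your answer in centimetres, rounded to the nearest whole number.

Δlat = 5.77392344 − 5.773923 = +0.00000044°; Δlon = 70.18367357 − 70.183674 = -0.00000043°.
North–south shift: 0.00000044 × 111300 = 0.048972 m.
East–west at this latitude: -0.00000043° × 111300 × cos 5.77392° ≈ -0.00000043 × 110735 = -0.0476162 m.
Hypotenuse of the two orthogonal shifts: √(0.048972² + 0.0476162²) = 0.0683049 m.
That is 0.0683049 m = 6.8305 cm.

7 centimetres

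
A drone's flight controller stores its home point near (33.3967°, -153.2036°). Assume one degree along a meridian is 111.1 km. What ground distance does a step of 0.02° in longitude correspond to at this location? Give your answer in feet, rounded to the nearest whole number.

6086 feet

0.02° of longitude at 33.3967° is 0.02 × 111100 × cos 33.3967° ≈ 0.02 × 92755.1 = 1855.1 m.
Converting: 1855.1 m × 3.2808 ft/m ≈ 6086.3 ft.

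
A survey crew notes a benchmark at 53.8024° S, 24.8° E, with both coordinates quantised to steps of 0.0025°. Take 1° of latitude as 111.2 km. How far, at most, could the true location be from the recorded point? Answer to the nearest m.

With a 0.0025° grid the true value lies within half a step, ±0.0025°/2 = ±0.00125°, of the stored one.
North–south component: 0.00125° × 111200 = 139 m.
Longitude error → 0.00125 × 111200 × cos 53.8024° = 0.00125 × 111200 × 0.5906 ≈ 82.0895 m.
The two errors are perpendicular, so the maximum displacement is √(139² + 82.0895²) ≈ 161.43 m.

161 m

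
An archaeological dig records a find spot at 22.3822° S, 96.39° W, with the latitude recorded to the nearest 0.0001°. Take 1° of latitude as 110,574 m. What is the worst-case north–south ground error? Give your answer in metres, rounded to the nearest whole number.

6 metres

Rounding to 4 decimal places leaves the latitude within ±5e-05° of the true value.
Along the meridian that is 5e-05° × 110574 m/° = 5.5287 m.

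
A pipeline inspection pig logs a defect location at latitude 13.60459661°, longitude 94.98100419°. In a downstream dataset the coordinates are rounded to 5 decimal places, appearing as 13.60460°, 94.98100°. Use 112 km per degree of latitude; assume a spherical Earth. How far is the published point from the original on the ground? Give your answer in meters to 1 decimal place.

The latitude changed by -0.00000339° and the longitude by +0.00000419°.
North–south shift: -0.00000339 × 112000 = -0.37968 m.
East–west at this latitude: 0.00000419° × 112000 × cos 13.6046° ≈ 0.00000419 × 108858 = 0.456113 m.
Hypotenuse of the two orthogonal shifts: √(0.37968² + 0.456113²) = 0.593461 m.

0.6 meters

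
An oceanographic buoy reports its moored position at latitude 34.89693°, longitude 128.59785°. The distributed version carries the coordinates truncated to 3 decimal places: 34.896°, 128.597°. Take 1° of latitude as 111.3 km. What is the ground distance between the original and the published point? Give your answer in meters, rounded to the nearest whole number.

Δlat = 34.89693 − 34.896 = +0.00093°; Δlon = 128.59785 − 128.597 = +0.00085°.
N–S: 0.00093° × 111300 m/° = 103.509 m.
East–west at this latitude: 0.00085° × 111300 × cos 34.896° ≈ 0.00085 × 91287.3 = 77.5942 m.
Distance: √(103.509² + 77.5942²) ≈ 129.364 m.

129 meters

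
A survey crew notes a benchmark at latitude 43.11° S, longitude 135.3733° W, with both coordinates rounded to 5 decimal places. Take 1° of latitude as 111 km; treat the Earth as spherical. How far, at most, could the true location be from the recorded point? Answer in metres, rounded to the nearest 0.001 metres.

Rounding to 5 decimal places leaves each coordinate within ±5e-06° of the true value.
North–south component: 5e-06° × 111000 = 0.555 m.
E–W at 43.11°: 5e-06° × 111000 × cos 43.11° = 5e-06 × 111000 × 0.7300 ≈ 0.405174 m.
The two errors are perpendicular, so the maximum displacement is √(0.555² + 0.405174²) ≈ 0.687161 m.

0.687 metres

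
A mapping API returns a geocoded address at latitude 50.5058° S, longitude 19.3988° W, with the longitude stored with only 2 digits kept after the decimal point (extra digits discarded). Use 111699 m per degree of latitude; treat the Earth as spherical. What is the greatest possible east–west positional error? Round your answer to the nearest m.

Truncating at 2 decimal places can drop up to a full unit in the last place, so the longitude may be off by as much as 0.01°.
Parallels shrink by cos φ, so at 50.5058° a degree of longitude is 111699 × 0.6360 ≈ 71040.6 m.
So at most 0.01° × 71040.6 ≈ 710.406 m east–west.

710 m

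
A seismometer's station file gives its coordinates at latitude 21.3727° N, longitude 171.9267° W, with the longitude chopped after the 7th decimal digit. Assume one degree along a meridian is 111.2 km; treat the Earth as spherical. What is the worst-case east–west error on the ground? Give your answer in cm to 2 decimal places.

1.04 cm

Truncating at 7 decimal places can drop up to a full unit in the last place, so the longitude may be off by as much as 1e-07°.
One degree of longitude at 21.3727° is 111200 × cos 21.3727° ≈ 111200 × 0.9312 = 103553 m.
So at most 1e-07° × 103553 ≈ 0.0103553 m east–west.
That is 0.0103553 m = 1.0355 cm.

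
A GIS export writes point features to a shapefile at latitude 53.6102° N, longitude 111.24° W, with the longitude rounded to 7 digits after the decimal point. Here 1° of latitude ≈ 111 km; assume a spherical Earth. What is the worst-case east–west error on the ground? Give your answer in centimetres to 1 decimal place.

Rounding to 7 decimal places leaves the longitude within ±5e-08° of the true value.
Parallels shrink by cos φ, so at 53.6102° a degree of longitude is 111000 × 0.5933 ≈ 65853.6 m.
East–west error: 5e-08° × 65853.6 m/° ≈ 0.00329268 m.
That is 0.00329268 m = 0.32927 cm.

0.3 centimetres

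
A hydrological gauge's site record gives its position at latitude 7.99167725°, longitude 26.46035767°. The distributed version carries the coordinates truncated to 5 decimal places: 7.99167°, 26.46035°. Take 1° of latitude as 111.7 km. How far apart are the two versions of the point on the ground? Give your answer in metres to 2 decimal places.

The latitude changed by +0.00000725° and the longitude by +0.00000767°.
North–south shift: 0.00000725 × 111700 = 0.809825 m.
East–west at this latitude: 0.00000767° × 111700 × cos 7.99167° ≈ 0.00000767 × 110615 = 0.848419 m.
Combined displacement = (0.809825² + 0.848419²)^½ ≈ 1.17287 m.

1.17 metres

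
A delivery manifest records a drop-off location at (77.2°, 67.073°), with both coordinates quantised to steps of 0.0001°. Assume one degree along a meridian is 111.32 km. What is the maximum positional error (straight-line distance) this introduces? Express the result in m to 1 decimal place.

With a 0.0001° grid the true value lies within half a step, ±0.0001°/2 = ±5e-05°, of the stored one.
N–S: 5e-05° × 111320 m/° = 5.566 m.
East–west component at 77.2°: 5e-05° × 111320 × cos 77.2° ≈ 5e-05 × 24662.8 ≈ 1.23314 m.
The two errors are perpendicular, so the maximum displacement is √(5.566² + 1.23314²) ≈ 5.70096 m.

5.7 m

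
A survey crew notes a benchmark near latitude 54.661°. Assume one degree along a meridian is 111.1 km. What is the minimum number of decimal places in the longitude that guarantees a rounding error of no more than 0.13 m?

At 54.661° one degree of longitude covers 111100 × cos 54.661° ≈ 111100 × 0.5784 ≈ 64261.7 m.
Rounding to N decimal places gives at most 0.5 × 10⁻ᴺ degrees of error, i.e. 0.5 × 10⁻ᴺ × 64261.7 m.
Setting 32130.8 × 10⁻ᴺ ≤ 0.13 gives 10ᴺ ≥ 2.472e+05, i.e. N ≥ 5.39.
So 6 decimal places suffice (0.0321 m); 5 would allow up to 0.321 m.

6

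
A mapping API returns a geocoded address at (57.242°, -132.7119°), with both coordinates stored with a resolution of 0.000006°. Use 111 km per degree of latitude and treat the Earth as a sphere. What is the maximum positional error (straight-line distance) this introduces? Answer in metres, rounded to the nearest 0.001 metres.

0.379 metres

With a 0.000006° grid the true value lies within half a step, ±0.000006°/2 = ±3e-06°, of the stored one.
Latitude error → 3e-06 × 111000 = 0.333 m along the meridian.
E–W at 57.242°: 3e-06° × 111000 × cos 57.242° = 3e-06 × 111000 × 0.5411 ≈ 0.180184 m.
Worst case both components are at the extreme and orthogonal: √(0.333² + 0.180184²) ≈ 0.378623 m.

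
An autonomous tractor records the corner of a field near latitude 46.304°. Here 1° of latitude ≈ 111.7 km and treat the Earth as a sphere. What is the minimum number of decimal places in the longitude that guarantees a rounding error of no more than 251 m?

3

At 46.304° one degree of longitude covers 111700 × cos 46.304° ≈ 111700 × 0.6908 ≈ 77165.9 m.
N decimal places → at most half a unit in the last place, 0.5 × 10⁻ᴺ° = 77165.9/2 × 10⁻ᴺ m.
Need 0.5 × 77165.9 × 10⁻ᴺ ≤ 251 → 10⁻ᴺ ≤ 6.505e-03, so N ≥ 2.19.
So 3 decimal places suffice (38.6 m); 2 would allow up to 386 m.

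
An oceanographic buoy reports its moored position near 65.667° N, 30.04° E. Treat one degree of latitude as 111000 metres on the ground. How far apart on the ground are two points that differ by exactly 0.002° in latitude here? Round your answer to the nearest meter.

0.002° × 111000 m/° = 222 m.

222 meters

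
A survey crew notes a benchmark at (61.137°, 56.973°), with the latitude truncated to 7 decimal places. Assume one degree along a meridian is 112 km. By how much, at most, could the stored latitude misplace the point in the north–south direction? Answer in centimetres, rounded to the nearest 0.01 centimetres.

1.12 centimetres

Truncating at 7 decimal places can drop up to a full unit in the last place, so the latitude may be off by as much as 1e-07°.
So the N–S error is at most 1e-07 × 112000 = 0.0112 m.
That is 0.0112 m = 1.12 cm.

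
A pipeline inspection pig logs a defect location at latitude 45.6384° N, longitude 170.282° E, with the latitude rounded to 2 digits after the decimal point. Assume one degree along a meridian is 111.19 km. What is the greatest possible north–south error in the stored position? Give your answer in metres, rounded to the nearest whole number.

556 metres

Rounding to 2 decimal places leaves the latitude within ±0.005° of the true value.
So the N–S error is at most 0.005 × 111190 = 555.95 m.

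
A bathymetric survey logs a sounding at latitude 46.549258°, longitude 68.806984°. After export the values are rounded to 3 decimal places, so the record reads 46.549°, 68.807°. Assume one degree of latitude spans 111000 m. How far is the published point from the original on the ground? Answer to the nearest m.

29 m

The latitude changed by +0.000258° and the longitude by -0.000016°.
North–south shift: 0.000258 × 111000 = 28.638 m.
E–W at 46.549°: -0.000016° × 111000 × cos 46.549° = -0.000016 × 111000 × 0.6877 ≈ -1.22142 m.
Distance: √(28.638² + 1.22142²) ≈ 28.664 m.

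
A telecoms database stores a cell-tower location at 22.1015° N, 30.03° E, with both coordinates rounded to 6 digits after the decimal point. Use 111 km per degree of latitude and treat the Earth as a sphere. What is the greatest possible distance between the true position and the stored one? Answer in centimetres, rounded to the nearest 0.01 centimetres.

Rounding to 6 decimal places leaves each coordinate within ±5e-07° of the true value.
North–south component: 5e-07° × 111000 = 0.0555 m.
Longitude error → 5e-07 × 111000 × cos 22.1015° = 5e-07 × 111000 × 0.9265 ≈ 0.0514218 m.
Worst case both components are at the extreme and orthogonal: √(0.0555² + 0.0514218²) ≈ 0.0756601 m.
That is 0.0756601 m = 7.566 cm.

7.57 centimetres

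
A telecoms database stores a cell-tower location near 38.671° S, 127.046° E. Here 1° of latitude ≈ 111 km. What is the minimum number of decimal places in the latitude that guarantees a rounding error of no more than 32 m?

4 decimal places

One degree of latitude covers 111000 m.
N decimal places → at most half a unit in the last place, 0.5 × 10⁻ᴺ° = 111000/2 × 10⁻ᴺ m.
Need 0.5 × 111000 × 10⁻ᴺ ≤ 32 → 10⁻ᴺ ≤ 5.766e-04, so N ≥ 3.24.
So 4 decimal places suffice (5.55 m); 3 would allow up to 55.5 m.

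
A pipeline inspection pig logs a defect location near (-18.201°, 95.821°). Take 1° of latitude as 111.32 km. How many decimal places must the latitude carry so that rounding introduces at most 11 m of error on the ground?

One degree of latitude covers 111320 m.
Rounding to N decimal places gives at most 0.5 × 10⁻ᴺ degrees of error, i.e. 0.5 × 10⁻ᴺ × 111320 m.
Need 0.5 × 111320 × 10⁻ᴺ ≤ 11 → 10⁻ᴺ ≤ 1.976e-04, so N ≥ 3.70.
At 3 places the error can reach 55.7 m, but 4 places keeps it to 5.57 m.

4 decimal places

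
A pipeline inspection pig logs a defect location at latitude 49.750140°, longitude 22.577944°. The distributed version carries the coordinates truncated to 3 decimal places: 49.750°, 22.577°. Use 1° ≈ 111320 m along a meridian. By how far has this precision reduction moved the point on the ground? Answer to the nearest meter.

70 meters

Δlat = 49.750140 − 49.750 = +0.000140°; Δlon = 22.577944 − 22.577 = +0.000944°.
N–S: 0.000140° × 111320 m/° = 15.5848 m.
East–west at this latitude: 0.000944° × 111320 × cos 49.75° ≈ 0.000944 × 71926.5 = 67.8986 m.
Hypotenuse of the two orthogonal shifts: √(15.5848² + 67.8986²) = 69.6643 m.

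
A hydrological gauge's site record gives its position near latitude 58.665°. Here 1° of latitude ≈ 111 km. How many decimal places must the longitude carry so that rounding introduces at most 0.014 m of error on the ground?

At 58.665° one degree of longitude covers 111000 × cos 58.665° ≈ 111000 × 0.5200 ≈ 57724.5 m.
With N decimal places the half-ulp bound is 0.5·10⁻ᴺ°, or 0.5·10⁻ᴺ × 57724.5 m on the ground.
Setting 28862.3 × 10⁻ᴺ ≤ 0.014 gives 10ᴺ ≥ 2.062e+06, i.e. N ≥ 6.31.
So 7 decimal places suffice (0.00289 m); 6 would allow up to 0.0289 m.

7 decimal places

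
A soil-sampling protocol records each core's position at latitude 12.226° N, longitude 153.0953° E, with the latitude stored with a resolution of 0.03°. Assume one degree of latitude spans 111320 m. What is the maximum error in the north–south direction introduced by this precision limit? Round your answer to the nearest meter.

1670 meters

With a 0.03° grid the true value lies within half a step, ±0.03°/2 = ±0.015°, of the stored one.
So the N–S error is at most 0.015 × 111320 = 1669.8 m.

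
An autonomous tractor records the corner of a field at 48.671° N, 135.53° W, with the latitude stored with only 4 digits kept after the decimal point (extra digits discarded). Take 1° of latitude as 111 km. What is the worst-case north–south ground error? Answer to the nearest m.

Truncating at 4 decimal places can drop up to a full unit in the last place, so the latitude may be off by as much as 0.0001°.
So the N–S error is at most 0.0001 × 111000 = 11.1 m.

11 m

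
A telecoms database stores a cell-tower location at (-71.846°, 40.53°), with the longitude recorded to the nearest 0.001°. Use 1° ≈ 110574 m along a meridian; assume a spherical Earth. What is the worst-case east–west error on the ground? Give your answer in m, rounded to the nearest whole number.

Rounding to 3 decimal places leaves the longitude within ±0.0005° of the true value.
At latitude 71.846° a degree of longitude spans 110574 m × cos 71.846° = 110574 × 0.3116 ≈ 34451.8 m.
East–west error: 0.0005° × 34451.8 m/° ≈ 17.2259 m.

17 m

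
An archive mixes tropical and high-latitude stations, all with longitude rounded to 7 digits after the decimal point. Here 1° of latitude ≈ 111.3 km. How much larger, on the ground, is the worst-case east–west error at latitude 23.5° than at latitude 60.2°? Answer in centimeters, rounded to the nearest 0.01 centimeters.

0.23 centimeters

Rounding to 7 decimal places leaves the longitude within ±5e-08° of the true value.
Error at 23.5° = 5e-08° × 111300 × cos 23.5° ≈ 0.005565 × 0.9171 = 0.0051034 m.
Error at 60.2° = 5e-08° × 111300 × cos 60.2° ≈ 0.005565 × 0.4970 = 0.0027657 m.
Difference: 0.0051034 − 0.0027657 = 0.0023378 m.
That is 0.00233778 m = 0.23378 cm.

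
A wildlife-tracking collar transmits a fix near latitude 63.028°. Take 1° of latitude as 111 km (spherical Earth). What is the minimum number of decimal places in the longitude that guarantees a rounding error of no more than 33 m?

3 decimal places

At 63.028° one degree of longitude covers 111000 × cos 63.028° ≈ 111000 × 0.4536 ≈ 50344.6 m.
Rounding to N decimal places gives at most 0.5 × 10⁻ᴺ degrees of error, i.e. 0.5 × 10⁻ᴺ × 50344.6 m.
Need 0.5 × 50344.6 × 10⁻ᴺ ≤ 33 → 10⁻ᴺ ≤ 1.311e-03, so N ≥ 2.88.
N = 2 would give 252 m (too coarse); N = 3 gives 25.2 m ≤ 33 m.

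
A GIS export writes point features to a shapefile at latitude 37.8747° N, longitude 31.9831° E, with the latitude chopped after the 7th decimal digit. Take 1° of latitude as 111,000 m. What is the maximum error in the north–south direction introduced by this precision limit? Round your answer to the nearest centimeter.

Truncating at 7 decimal places can drop up to a full unit in the last place, so the latitude may be off by as much as 1e-07°.
North–south distance: 1e-07° × 111000 m/° = 0.0111 m.
That is 0.0111 m = 1.11 cm.

1 centimeters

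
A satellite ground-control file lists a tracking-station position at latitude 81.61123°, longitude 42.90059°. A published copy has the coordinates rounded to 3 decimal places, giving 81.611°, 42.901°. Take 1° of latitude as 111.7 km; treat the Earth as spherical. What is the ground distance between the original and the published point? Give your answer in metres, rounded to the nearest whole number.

Δlat = 81.61123 − 81.611 = +0.00023°; Δlon = 42.90059 − 42.901 = -0.00041°.
N–S: 0.00023° × 111700 m/° = 25.691 m.
E–W at 81.611°: -0.00041° × 111700 × cos 81.611° = -0.00041 × 111700 × 0.1459 ≈ -6.68147 m.
Distance: √(25.691² + 6.68147²) ≈ 26.5456 m.

27 metres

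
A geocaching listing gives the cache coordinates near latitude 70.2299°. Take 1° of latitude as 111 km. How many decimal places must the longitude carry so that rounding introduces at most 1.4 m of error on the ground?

At 70.2299° one degree of longitude covers 111000 × cos 70.2299° ≈ 111000 × 0.3382 ≈ 37545.4 m.
With N decimal places the half-ulp bound is 0.5·10⁻ᴺ°, or 0.5·10⁻ᴺ × 37545.4 m on the ground.
Setting 18772.7 × 10⁻ᴺ ≤ 1.4 gives 10ᴺ ≥ 1.341e+04, i.e. N ≥ 4.13.
So 5 decimal places suffice (0.188 m); 4 would allow up to 1.88 m.

5 decimal places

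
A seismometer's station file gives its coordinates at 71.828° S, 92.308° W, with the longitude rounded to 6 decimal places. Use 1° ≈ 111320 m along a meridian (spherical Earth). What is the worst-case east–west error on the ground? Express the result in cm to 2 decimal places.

1.74 cm

Rounding to 6 decimal places leaves the longitude within ±5e-07° of the true value.
Parallels shrink by cos φ, so at 71.828° a degree of longitude is 111320 × 0.3119 ≈ 34717.4 m.
Maximum E–W displacement: 5e-07 × 34717.4 = 0.0173587 m.
That is 0.0173587 m = 1.7359 cm.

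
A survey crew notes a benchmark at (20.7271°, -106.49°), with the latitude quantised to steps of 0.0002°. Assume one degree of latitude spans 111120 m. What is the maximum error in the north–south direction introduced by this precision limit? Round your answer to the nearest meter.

With a 0.0002° grid the true value lies within half a step, ±0.0002°/2 = ±0.0001°, of the stored one.
North–south distance: 0.0001° × 111120 m/° = 11.112 m.

11 meters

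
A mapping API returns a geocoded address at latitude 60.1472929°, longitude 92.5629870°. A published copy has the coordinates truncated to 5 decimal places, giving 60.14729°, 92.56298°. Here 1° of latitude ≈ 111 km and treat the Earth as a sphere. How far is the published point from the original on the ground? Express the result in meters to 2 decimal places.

0.50 meters

Δlat = 60.1472929 − 60.14729 = +0.0000029°; Δlon = 92.5629870 − 92.56298 = +0.0000070°.
N–S: 0.0000029° × 111000 m/° = 0.3219 m.
E–W at 60.1473°: 0.0000070° × 111000 × cos 60.1473° = 0.0000070 × 111000 × 0.4978 ≈ 0.386769 m.
Distance: √(0.3219² + 0.386769²) ≈ 0.5032 m.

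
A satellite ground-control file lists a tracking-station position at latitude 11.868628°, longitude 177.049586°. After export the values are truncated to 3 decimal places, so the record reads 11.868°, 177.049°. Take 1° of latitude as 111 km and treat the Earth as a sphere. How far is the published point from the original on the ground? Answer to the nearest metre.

Δlat = 11.868628 − 11.868 = +0.000628°; Δlon = 177.049586 − 177.049 = +0.000586°.
N–S: 0.000628° × 111000 m/° = 69.708 m.
East–west at this latitude: 0.000586° × 111000 × cos 11.868° ≈ 0.000586 × 108627 = 63.6556 m.
Distance: √(69.708² + 63.6556²) ≈ 94.3994 m.

94 metres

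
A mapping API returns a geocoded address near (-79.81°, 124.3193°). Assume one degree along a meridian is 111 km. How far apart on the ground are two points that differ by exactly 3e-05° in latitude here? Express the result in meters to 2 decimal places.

3e-05° × 111000 m/° = 3.33 m.

3.33 meters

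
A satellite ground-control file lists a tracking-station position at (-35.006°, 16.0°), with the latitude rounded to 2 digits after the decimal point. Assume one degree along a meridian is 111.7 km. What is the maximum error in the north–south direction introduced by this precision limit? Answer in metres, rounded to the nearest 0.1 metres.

Rounding to 2 decimal places leaves the latitude within ±0.005° of the true value.
So the N–S error is at most 0.005 × 111700 = 558.5 m.

558.5 metres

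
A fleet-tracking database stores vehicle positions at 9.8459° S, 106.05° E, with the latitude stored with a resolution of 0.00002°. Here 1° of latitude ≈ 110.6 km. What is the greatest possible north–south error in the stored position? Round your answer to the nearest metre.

1 metres

With a 0.00002° grid the true value lies within half a step, ±0.00002°/2 = ±1e-05°, of the stored one.
Along the meridian that is 1e-05° × 110600 m/° = 1.106 m.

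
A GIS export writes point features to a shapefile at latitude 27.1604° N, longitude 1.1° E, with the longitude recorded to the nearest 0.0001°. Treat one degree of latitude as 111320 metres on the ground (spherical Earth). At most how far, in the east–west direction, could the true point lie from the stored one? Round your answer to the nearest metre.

Rounding to 4 decimal places leaves the longitude within ±5e-05° of the true value.
One degree of longitude at 27.1604° is 111320 × cos 27.1604° ≈ 111320 × 0.8897 = 99045 m.
Maximum E–W displacement: 5e-05 × 99045 = 4.95225 m.

5 metres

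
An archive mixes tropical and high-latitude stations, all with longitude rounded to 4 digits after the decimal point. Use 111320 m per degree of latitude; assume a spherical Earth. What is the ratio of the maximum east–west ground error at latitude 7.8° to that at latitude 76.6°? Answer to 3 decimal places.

4.275

Rounding to 4 decimal places leaves the longitude within ±5e-05° of the true value.
At 7.8°: 5e-05° × 111320 × cos 7.8° = 5e-05 × 111320 × 0.9907 ≈ 5.5145 m.
At 76.6°: 5e-05° × 111320 × cos 76.6° = 5e-05 × 111320 × 0.2317 ≈ 1.2899 m.
Ratio: 5.5145 / 1.2899 = cos 7.8° / cos 76.6° ≈ 4.2751.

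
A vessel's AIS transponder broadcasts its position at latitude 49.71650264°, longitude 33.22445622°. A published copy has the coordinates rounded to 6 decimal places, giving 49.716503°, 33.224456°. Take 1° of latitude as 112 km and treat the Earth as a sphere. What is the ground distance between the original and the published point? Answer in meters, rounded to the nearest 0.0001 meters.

0.0434 meters

Δlat = 49.71650264 − 49.716503 = -0.00000036°; Δlon = 33.22445622 − 33.224456 = +0.00000022°.
North–south shift: -0.00000036 × 112000 = -0.04032 m.
East–west at this latitude: 0.00000022° × 112000 × cos 49.7165° ≈ 0.00000022 × 72415.8 = 0.0159315 m.
Hypotenuse of the two orthogonal shifts: √(0.04032² + 0.0159315²) = 0.0433534 m.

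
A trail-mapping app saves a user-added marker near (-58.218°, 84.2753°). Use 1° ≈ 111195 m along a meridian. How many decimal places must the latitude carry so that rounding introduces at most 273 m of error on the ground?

3

One degree of latitude covers 111195 m.
N decimal places → at most half a unit in the last place, 0.5 × 10⁻ᴺ° = 111195/2 × 10⁻ᴺ m.
Need 0.5 × 111195 × 10⁻ᴺ ≤ 273 → 10⁻ᴺ ≤ 4.910e-03, so N ≥ 2.31.
At 2 places the error can reach 556 m, but 3 places keeps it to 55.6 m.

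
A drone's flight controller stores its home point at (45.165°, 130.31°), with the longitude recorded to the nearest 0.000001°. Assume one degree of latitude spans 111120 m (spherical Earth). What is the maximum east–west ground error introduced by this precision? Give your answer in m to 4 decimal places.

Rounding to 6 decimal places leaves the longitude within ±5e-07° of the true value.
At latitude 45.165° a degree of longitude spans 111120 m × cos 45.165° = 111120 × 0.7051 ≈ 78347.1 m.
East–west error: 5e-07° × 78347.1 m/° ≈ 0.0391736 m.

0.0392 m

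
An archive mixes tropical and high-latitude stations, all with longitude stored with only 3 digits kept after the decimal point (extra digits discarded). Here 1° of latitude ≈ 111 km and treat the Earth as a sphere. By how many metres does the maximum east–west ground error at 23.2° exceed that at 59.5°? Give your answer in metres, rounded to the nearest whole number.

46 metres

Truncating at 3 decimal places can drop up to a full unit in the last place, so the longitude may be off by as much as 0.001°.
At 23.2°: 0.001° × 111000 × cos 23.2° = 0.001 × 111000 × 0.9191 ≈ 102.02 m.
Error at 59.5° = 0.001° × 111000 × cos 59.5° ≈ 111 × 0.5075 = 56.337 m.
So the lower-latitude error exceeds the higher by 102.02 − 56.337 = 45.687 m.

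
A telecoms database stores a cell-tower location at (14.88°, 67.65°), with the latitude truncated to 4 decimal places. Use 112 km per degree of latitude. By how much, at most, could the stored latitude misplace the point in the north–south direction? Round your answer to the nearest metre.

Truncating at 4 decimal places can drop up to a full unit in the last place, so the latitude may be off by as much as 0.0001°.
Along the meridian that is 0.0001° × 112000 m/° = 11.2 m.

11 metres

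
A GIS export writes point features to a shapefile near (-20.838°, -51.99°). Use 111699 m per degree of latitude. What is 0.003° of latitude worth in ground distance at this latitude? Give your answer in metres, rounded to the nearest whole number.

335 metres

Along a meridian 0.003° is 0.003 × 111699 = 335.097 m.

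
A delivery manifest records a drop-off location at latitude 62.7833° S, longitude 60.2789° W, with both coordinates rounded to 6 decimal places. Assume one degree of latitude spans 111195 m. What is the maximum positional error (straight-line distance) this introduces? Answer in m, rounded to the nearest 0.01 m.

0.06 m

Rounding to 6 decimal places leaves each coordinate within ±5e-07° of the true value.
North–south component: 5e-07° × 111195 = 0.0555975 m.
East–west component at 62.7833°: 5e-07° × 111195 × cos 62.7833° ≈ 5e-07 × 50855.8 ≈ 0.0254279 m.
Combining orthogonally: (0.0555975² + 0.0254279²)^½ ≈ 0.0611364 m.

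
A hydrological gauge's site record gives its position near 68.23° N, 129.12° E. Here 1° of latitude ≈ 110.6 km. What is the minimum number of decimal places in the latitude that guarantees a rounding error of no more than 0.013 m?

One degree of latitude covers 110600 m.
N decimal places → at most half a unit in the last place, 0.5 × 10⁻ᴺ° = 110600/2 × 10⁻ᴺ m.
Need 0.5 × 110600 × 10⁻ᴺ ≤ 0.013 → 10⁻ᴺ ≤ 2.351e-07, so N ≥ 6.63.
So 7 decimal places suffice (0.00553 m); 6 would allow up to 0.0553 m.

7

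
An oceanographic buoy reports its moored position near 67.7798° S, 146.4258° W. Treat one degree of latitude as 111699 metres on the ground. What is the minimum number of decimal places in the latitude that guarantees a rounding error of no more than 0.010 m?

One degree of latitude covers 111699 m.
N decimal places → at most half a unit in the last place, 0.5 × 10⁻ᴺ° = 111699/2 × 10⁻ᴺ m.
Need 0.5 × 111699 × 10⁻ᴺ ≤ 0.010 → 10⁻ᴺ ≤ 1.791e-07, so N ≥ 6.75.
At 6 places the error can reach 0.0558 m, but 7 places keeps it to 0.00558 m.

7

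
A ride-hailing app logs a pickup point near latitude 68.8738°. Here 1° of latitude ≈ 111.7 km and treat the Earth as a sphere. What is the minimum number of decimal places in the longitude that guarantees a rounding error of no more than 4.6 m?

4 decimal places

At 68.8738° one degree of longitude covers 111700 × cos 68.8738° ≈ 111700 × 0.3604 ≈ 40259.3 m.
Rounding to N decimal places gives at most 0.5 × 10⁻ᴺ degrees of error, i.e. 0.5 × 10⁻ᴺ × 40259.3 m.
Need 0.5 × 40259.3 × 10⁻ᴺ ≤ 4.6 → 10⁻ᴺ ≤ 2.285e-04, so N ≥ 3.64.
So 4 decimal places suffice (2.01 m); 3 would allow up to 20.1 m.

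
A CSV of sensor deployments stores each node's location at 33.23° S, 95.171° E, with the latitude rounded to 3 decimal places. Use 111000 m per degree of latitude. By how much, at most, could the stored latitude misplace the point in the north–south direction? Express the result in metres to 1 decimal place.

55.5 metres

Rounding to 3 decimal places leaves the latitude within ±0.0005° of the true value.
North–south distance: 0.0005° × 111000 m/° = 55.5 m.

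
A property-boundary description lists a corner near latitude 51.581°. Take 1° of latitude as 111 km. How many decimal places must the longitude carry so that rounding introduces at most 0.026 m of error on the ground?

7 decimal places

At 51.581° one degree of longitude covers 111000 × cos 51.581° ≈ 111000 × 0.6214 ≈ 68976.2 m.
With N decimal places the half-ulp bound is 0.5·10⁻ᴺ°, or 0.5·10⁻ᴺ × 68976.2 m on the ground.
Need 0.5 × 68976.2 × 10⁻ᴺ ≤ 0.026 → 10⁻ᴺ ≤ 7.539e-07, so N ≥ 6.12.
N = 6 would give 0.0345 m (too coarse); N = 7 gives 0.00345 m ≤ 0.026 m.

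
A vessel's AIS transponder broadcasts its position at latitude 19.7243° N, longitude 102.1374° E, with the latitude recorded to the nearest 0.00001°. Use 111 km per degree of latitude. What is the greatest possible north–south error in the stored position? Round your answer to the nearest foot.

Rounding to 5 decimal places leaves the latitude within ±5e-06° of the true value.
North–south distance: 5e-06° × 111000 m/° = 0.555 m.
Converting: 0.555 m × 3.2808 ft/m ≈ 1.8209 ft.

2 feet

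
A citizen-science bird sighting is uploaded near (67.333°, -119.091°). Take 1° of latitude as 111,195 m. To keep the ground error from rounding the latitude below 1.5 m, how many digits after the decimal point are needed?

One degree of latitude covers 111195 m.
With N decimal places the half-ulp bound is 0.5·10⁻ᴺ°, or 0.5·10⁻ᴺ × 111195 m on the ground.
Setting 55597.5 × 10⁻ᴺ ≤ 1.5 gives 10ᴺ ≥ 3.706e+04, i.e. N ≥ 4.57.
At 4 places the error can reach 5.56 m, but 5 places keeps it to 0.556 m.

5 decimal places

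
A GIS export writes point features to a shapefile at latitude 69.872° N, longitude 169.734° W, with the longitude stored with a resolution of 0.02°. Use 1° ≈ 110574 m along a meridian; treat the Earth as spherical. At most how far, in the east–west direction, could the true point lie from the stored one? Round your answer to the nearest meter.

381 meters

With a 0.02° grid the true value lies within half a step, ±0.02°/2 = ±0.01°, of the stored one.
Parallels shrink by cos φ, so at 69.872° a degree of longitude is 110574 × 0.3441 ≈ 38050.6 m.
East–west error: 0.01° × 38050.6 m/° ≈ 380.506 m.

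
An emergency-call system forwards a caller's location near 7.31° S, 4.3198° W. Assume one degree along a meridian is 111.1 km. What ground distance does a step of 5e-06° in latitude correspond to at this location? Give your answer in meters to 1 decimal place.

0.6 meters

5e-06° × 111100 m/° = 0.5555 m.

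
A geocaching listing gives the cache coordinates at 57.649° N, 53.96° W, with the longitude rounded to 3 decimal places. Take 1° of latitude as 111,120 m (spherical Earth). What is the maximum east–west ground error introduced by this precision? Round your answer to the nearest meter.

Rounding to 3 decimal places leaves the longitude within ±0.0005° of the true value.
One degree of longitude at 57.649° is 111120 × cos 57.649° ≈ 111120 × 0.5351 = 59460.8 m.
So at most 0.0005° × 59460.8 ≈ 29.7304 m east–west.

30 meters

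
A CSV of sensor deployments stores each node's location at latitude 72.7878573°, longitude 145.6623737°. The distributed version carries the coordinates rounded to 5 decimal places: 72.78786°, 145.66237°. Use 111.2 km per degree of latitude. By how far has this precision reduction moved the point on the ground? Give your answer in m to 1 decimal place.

The latitude changed by -0.0000027° and the longitude by +0.0000037°.
North–south shift: -0.0000027 × 111200 = -0.30024 m.
E–W at 72.7879°: 0.0000037° × 111200 × cos 72.7879° = 0.0000037 × 111200 × 0.2959 ≈ 0.121749 m.
Combined displacement = (0.30024² + 0.121749²)^½ ≈ 0.323986 m.

0.3 m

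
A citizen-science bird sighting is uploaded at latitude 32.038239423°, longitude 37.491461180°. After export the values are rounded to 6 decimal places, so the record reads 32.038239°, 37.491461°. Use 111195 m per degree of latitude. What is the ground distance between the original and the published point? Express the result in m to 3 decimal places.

0.050 m

The latitude changed by +0.000000423° and the longitude by +0.000000180°.
North–south shift: 0.000000423 × 111195 = 0.0470355 m.
E–W at 32.0382°: 0.000000180° × 111195 × cos 32.0382° = 0.000000180 × 111195 × 0.8477 ≈ 0.0169667 m.
Combined displacement = (0.0470355² + 0.0169667²)^½ ≈ 0.0500021 m.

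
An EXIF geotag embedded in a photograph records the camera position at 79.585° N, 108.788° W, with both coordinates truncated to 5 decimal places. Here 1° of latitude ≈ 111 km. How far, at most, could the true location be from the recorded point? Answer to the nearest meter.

Truncating at 5 decimal places can drop up to a full unit in the last place, so each coordinate may be off by as much as 1e-05°.
N–S: 1e-05° × 111000 m/° = 1.11 m.
Longitude error → 1e-05 × 111000 × cos 79.585° = 1e-05 × 111000 × 0.1808 ≈ 0.200662 m.
The two errors are perpendicular, so the maximum displacement is √(1.11² + 0.200662²) ≈ 1.12799 m.

1 meters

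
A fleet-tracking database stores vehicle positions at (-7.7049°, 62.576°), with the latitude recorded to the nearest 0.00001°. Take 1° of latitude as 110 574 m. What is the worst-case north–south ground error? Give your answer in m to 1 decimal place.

Rounding to 5 decimal places leaves the latitude within ±5e-06° of the true value.
So the N–S error is at most 5e-06 × 110574 = 0.55287 m.

0.6 m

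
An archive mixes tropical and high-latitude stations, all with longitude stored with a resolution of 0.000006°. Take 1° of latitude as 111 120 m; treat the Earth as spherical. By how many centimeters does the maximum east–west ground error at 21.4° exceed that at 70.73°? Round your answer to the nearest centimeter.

20 centimeters

With a 0.000006° grid the true value lies within half a step, ±0.000006°/2 = ±3e-06°, of the stored one.
Error at 21.4° = 3e-06° × 111120 × cos 21.4° ≈ 0.33336 × 0.9311 = 0.31038 m.
Error at 70.73° = 3e-06° × 111120 × cos 70.73° ≈ 0.33336 × 0.3300 = 0.11002 m.
Difference: 0.31038 − 0.11002 = 0.20036 m.
That is 0.200361 m = 20.036 cm.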